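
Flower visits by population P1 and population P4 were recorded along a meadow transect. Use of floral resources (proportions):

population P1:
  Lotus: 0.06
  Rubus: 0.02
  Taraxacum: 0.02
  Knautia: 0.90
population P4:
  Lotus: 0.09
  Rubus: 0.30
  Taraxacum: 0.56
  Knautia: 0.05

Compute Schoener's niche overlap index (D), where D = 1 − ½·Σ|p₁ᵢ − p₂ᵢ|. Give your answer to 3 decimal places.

0.150

Σ|p₁ᵢ − p₂ᵢ| = 0.03 + 0.28 + 0.54 + 0.85 = 1.70
D = 1 − ½ × 1.70 = 1 − 0.850 = 0.15000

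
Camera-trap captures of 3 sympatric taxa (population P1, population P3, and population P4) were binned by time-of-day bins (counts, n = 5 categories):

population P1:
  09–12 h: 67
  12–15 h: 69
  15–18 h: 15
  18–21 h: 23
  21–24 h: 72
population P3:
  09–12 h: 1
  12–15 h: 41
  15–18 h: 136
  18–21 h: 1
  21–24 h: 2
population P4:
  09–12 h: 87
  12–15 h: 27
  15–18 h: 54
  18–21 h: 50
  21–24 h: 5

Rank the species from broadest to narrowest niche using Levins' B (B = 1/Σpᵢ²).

Proportions for population P1 (n=246): 67/246=0.2724, 69/246=0.2805, 15/246=0.0610, 23/246=0.0935, 72/246=0.2927
Proportions for population P3 (n=181): 1/181=0.0055, 41/181=0.2265, 136/181=0.7514, 1/181=0.0055, 2/181=0.0110
Proportions for population P4 (n=223): 87/223=0.3901, 27/223=0.1211, 54/223=0.2422, 50/223=0.2242, 5/223=0.0224
Σp_P1ᵢ² = 0.2724² + 0.2805² + 0.0610² + 0.0935² + 0.2927² = 0.074202 + 0.078680 + 0.003721 + 0.008742 + 0.085673 = 0.251018
B_P1 = 1 / 0.251018 = 3.9838
Σp_P3ᵢ² = 0.0055² + 0.2265² + 0.7514² + 0.0055² + 0.0110² = 0.000030 + 0.051302 + 0.564602 + 0.000030 + 0.000121 = 0.616085
B_P3 = 1 / 0.616085 = 1.6232
Σp_P4ᵢ² = 0.3901² + 0.1211² + 0.2422² + 0.2242² + 0.0224² = 0.152178 + 0.014665 + 0.058661 + 0.050266 + 0.000502 = 0.276272
B_P4 = 1 / 0.276272 = 3.6196
Ranking by B (broadest → narrowest): population P1 (3.98) > population P4 (3.62) > population P3 (1.62)

population P1 > population P4 > population P3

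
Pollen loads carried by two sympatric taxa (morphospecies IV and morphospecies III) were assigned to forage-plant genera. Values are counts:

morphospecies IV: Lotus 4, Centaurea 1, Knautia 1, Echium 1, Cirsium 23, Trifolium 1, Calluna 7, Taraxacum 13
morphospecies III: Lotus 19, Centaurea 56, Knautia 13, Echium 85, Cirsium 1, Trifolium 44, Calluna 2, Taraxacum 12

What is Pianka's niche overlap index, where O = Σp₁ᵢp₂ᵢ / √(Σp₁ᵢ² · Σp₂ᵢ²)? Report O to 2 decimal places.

Proportions for morphospecies IV (n=51): 4/51=0.0784, 1/51=0.0196, 1/51=0.0196, 1/51=0.0196, 23/51=0.4510, 1/51=0.0196, 7/51=0.1373, 13/51=0.2549
Proportions for morphospecies III (n=232): 19/232=0.0819, 56/232=0.2414, 13/232=0.0560, 85/232=0.3664, 1/232=0.0043, 44/232=0.1897, 2/232=0.0086, 12/232=0.0517
Σ p₁ᵢp₂ᵢ = 0.006421 + 0.004731 + 0.001098 + 0.007181 + 0.001939 + 0.003718 + 0.001181 + 0.013178 = 0.039447
Σp_1ᵢ² = 0.0784² + 0.0196² + 0.0196² + 0.0196² + 0.4510² + 0.0196² + 0.1373² + 0.2549² = 0.006147 + 0.000384 + 0.000384 + 0.000384 + 0.203401 + 0.000384 + 0.018851 + 0.064974 = 0.294909
Σp_2ᵢ² = 0.0819² + 0.2414² + 0.0560² + 0.3664² + 0.0043² + 0.1897² + 0.0086² + 0.0517² = 0.006708 + 0.058274 + 0.003136 + 0.134249 + 0.000018 + 0.035986 + 0.000074 + 0.002673 = 0.241118
O = 0.039447 / √(0.294909 × 0.241118) = 0.039447 / 0.2666606 = 0.1479

0.15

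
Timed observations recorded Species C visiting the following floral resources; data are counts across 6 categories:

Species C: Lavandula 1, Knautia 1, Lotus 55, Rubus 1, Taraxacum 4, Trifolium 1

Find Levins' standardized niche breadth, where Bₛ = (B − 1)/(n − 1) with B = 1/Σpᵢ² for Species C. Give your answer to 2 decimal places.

0.06

Proportions for Species C (n=63): 1/63=0.0159, 1/63=0.0159, 55/63=0.8730, 1/63=0.0159, 4/63=0.0635, 1/63=0.0159
Σpᵢ² = 0.0159² + 0.0159² + 0.8730² + 0.0159² + 0.0635² + 0.0159² = 0.000253 + 0.000253 + 0.762129 + 0.000253 + 0.004032 + 0.000253 = 0.767173
B = 1 / 0.767173 = 1.3035
Bₛ = (B − 1)/(n − 1) = (1.3035 − 1)/(6 − 1) = 0.3035/5 = 0.0607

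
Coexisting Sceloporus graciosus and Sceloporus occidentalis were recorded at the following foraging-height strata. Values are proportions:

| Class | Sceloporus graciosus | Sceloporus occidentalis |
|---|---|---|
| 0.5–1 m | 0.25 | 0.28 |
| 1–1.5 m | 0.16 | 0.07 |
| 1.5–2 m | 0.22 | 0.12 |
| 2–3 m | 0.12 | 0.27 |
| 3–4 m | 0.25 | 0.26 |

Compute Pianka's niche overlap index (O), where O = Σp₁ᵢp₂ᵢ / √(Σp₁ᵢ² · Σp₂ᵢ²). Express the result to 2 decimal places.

0.91

Σ p₁ᵢp₂ᵢ = 0.0700 + 0.0112 + 0.0264 + 0.0324 + 0.0650 = 0.2050
Σp_1ᵢ² = 0.25² + 0.16² + 0.22² + 0.12² + 0.25² = 0.0625 + 0.0256 + 0.0484 + 0.0144 + 0.0625 = 0.2134
Σp_2ᵢ² = 0.28² + 0.07² + 0.12² + 0.27² + 0.26² = 0.0784 + 0.0049 + 0.0144 + 0.0729 + 0.0676 = 0.2382
O = 0.2050 / √(0.2134 × 0.2382) = 0.2050 / 0.22546 = 0.9093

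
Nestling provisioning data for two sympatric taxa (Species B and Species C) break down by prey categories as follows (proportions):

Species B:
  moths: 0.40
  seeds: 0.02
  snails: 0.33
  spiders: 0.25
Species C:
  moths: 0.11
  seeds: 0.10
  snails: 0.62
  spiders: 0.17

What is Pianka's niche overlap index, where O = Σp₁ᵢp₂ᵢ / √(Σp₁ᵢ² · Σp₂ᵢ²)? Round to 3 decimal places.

Σ p₁ᵢp₂ᵢ = 0.0440 + 0.0020 + 0.2046 + 0.0425 = 0.2931
Σp_1ᵢ² = 0.40² + 0.02² + 0.33² + 0.25² = 0.1600 + 0.0004 + 0.1089 + 0.0625 = 0.3318
Σp_2ᵢ² = 0.11² + 0.10² + 0.62² + 0.17² = 0.0121 + 0.0100 + 0.3844 + 0.0289 = 0.4354
O = 0.2931 / √(0.3318 × 0.4354) = 0.2931 / 0.380086 = 0.77114

0.771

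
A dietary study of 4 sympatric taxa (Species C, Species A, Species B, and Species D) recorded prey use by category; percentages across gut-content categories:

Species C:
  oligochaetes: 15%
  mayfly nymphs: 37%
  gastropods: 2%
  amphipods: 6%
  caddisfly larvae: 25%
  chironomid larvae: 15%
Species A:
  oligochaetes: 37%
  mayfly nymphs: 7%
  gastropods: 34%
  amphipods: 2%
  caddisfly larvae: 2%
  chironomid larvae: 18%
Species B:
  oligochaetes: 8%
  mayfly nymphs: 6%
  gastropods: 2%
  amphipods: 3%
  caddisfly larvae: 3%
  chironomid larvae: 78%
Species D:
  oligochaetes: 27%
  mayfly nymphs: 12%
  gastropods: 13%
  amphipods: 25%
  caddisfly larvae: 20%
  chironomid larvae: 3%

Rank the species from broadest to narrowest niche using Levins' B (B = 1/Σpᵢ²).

Species D > Species C > Species A > Species B

Convert percentages to proportions (divide by 100).
Σp_Cᵢ² = 0.15² + 0.37² + 0.02² + 0.06² + 0.25² + 0.15² = 0.0225 + 0.1369 + 0.0004 + 0.0036 + 0.0625 + 0.0225 = 0.2484
B_C = 1 / 0.2484 = 4.0258
Σp_Aᵢ² = 0.37² + 0.07² + 0.34² + 0.02² + 0.02² + 0.18² = 0.1369 + 0.0049 + 0.1156 + 0.0004 + 0.0004 + 0.0324 = 0.2906
B_A = 1 / 0.2906 = 3.4412
Σp_Bᵢ² = 0.08² + 0.06² + 0.02² + 0.03² + 0.03² + 0.78² = 0.0064 + 0.0036 + 0.0004 + 0.0009 + 0.0009 + 0.6084 = 0.6206
B_B = 1 / 0.6206 = 1.6113
Σp_Dᵢ² = 0.27² + 0.12² + 0.13² + 0.25² + 0.20² + 0.03² = 0.0729 + 0.0144 + 0.0169 + 0.0625 + 0.0400 + 0.0009 = 0.2076
B_D = 1 / 0.2076 = 4.8170
Ranking by B (broadest → narrowest): Species D (4.82) > Species C (4.03) > Species A (3.44) > Species B (1.61)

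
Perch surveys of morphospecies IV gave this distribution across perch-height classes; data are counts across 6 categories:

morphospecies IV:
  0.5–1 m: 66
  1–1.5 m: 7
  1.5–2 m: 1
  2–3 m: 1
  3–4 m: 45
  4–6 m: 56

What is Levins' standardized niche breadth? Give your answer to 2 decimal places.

0.45

Proportions for morphospecies IV (n=176): 66/176=0.3750, 7/176=0.0398, 1/176=0.0057, 1/176=0.0057, 45/176=0.2557, 56/176=0.3182
Σpᵢ² = 0.3750² + 0.0398² + 0.0057² + 0.0057² + 0.2557² + 0.3182² = 0.140625 + 0.001584 + 0.000032 + 0.000032 + 0.065382 + 0.101251 = 0.308906
B = 1 / 0.308906 = 3.2372
Bₛ = (B − 1)/(n − 1) = (3.2372 − 1)/(6 − 1) = 2.2372/5 = 0.4474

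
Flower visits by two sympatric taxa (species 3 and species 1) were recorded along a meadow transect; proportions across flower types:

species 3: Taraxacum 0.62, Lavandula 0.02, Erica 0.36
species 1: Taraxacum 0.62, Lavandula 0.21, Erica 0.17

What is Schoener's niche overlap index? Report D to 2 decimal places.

Σ|p₁ᵢ − p₂ᵢ| = 0.00 + 0.19 + 0.19 = 0.38
D = 1 − ½ × 0.38 = 1 − 0.190 = 0.8100

0.81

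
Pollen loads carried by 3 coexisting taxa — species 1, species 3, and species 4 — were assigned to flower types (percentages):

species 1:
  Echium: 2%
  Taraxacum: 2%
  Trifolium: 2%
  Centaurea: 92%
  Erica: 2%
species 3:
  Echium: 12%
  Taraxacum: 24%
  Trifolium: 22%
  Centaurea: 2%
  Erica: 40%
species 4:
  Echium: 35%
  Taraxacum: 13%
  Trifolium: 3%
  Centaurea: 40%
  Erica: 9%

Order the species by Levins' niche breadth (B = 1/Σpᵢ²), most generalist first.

species 3 > species 4 > species 1

Convert percentages to proportions (divide by 100).
Σp_1ᵢ² = 0.02² + 0.02² + 0.02² + 0.92² + 0.02² = 0.0004 + 0.0004 + 0.0004 + 0.8464 + 0.0004 = 0.8480
B_1 = 1 / 0.8480 = 1.1792
Σp_3ᵢ² = 0.12² + 0.24² + 0.22² + 0.02² + 0.40² = 0.0144 + 0.0576 + 0.0484 + 0.0004 + 0.1600 = 0.2808
B_3 = 1 / 0.2808 = 3.5613
Σp_4ᵢ² = 0.35² + 0.13² + 0.03² + 0.40² + 0.09² = 0.1225 + 0.0169 + 0.0009 + 0.1600 + 0.0081 = 0.3084
B_4 = 1 / 0.3084 = 3.2425
Ranking by B (broadest → narrowest): species 3 (3.56) > species 4 (3.24) > species 1 (1.18)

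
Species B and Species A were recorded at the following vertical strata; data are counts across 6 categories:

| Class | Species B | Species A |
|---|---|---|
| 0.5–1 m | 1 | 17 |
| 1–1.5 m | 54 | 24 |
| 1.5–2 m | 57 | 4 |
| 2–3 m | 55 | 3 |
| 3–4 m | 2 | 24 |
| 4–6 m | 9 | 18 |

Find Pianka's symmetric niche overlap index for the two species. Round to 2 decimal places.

Proportions for Species B (n=178): 1/178=0.0056, 54/178=0.3034, 57/178=0.3202, 55/178=0.3090, 2/178=0.0112, 9/178=0.0506
Proportions for Species A (n=90): 17/90=0.1889, 24/90=0.2667, 4/90=0.0444, 3/90=0.0333, 24/90=0.2667, 18/90=0.2000
Σ p₁ᵢp₂ᵢ = 0.001058 + 0.080917 + 0.014217 + 0.010290 + 0.002987 + 0.010120 = 0.119589
Σp_1ᵢ² = 0.0056² + 0.3034² + 0.3202² + 0.3090² + 0.0112² + 0.0506² = 0.000031 + 0.092052 + 0.102528 + 0.095481 + 0.000125 + 0.002560 = 0.292777
Σp_2ᵢ² = 0.1889² + 0.2667² + 0.0444² + 0.0333² + 0.2667² + 0.2000² = 0.035683 + 0.071129 + 0.001971 + 0.001109 + 0.071129 + 0.040000 = 0.221021
O = 0.119589 / √(0.292777 × 0.221021) = 0.119589 / 0.2543813 = 0.4701

0.47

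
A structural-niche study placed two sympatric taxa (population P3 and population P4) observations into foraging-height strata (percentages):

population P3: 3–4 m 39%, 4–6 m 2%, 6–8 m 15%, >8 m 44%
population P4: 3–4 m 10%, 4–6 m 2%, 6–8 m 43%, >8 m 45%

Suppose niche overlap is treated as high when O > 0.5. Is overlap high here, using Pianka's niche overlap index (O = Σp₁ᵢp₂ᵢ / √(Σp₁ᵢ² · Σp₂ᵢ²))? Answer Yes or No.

Convert percentages to proportions (divide by 100).
Σ p₁ᵢp₂ᵢ = 0.0390 + 0.0004 + 0.0645 + 0.1980 = 0.3019
Σp_1ᵢ² = 0.39² + 0.02² + 0.15² + 0.44² = 0.1521 + 0.0004 + 0.0225 + 0.1936 = 0.3686
Σp_2ᵢ² = 0.10² + 0.02² + 0.43² + 0.45² = 0.0100 + 0.0004 + 0.1849 + 0.2025 = 0.3978
O = 0.3019 / √(0.3686 × 0.3978) = 0.3019 / 0.38292 = 0.7884
O = 0.7884 > 0.5 → Yes.

Yes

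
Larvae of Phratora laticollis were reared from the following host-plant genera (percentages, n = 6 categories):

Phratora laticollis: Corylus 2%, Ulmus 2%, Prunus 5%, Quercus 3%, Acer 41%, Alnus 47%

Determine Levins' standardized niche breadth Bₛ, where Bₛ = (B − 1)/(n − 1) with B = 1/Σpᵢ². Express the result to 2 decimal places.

0.31

Convert percentages to proportions (divide by 100).
Σpᵢ² = 0.02² + 0.02² + 0.05² + 0.03² + 0.41² + 0.47² = 0.0004 + 0.0004 + 0.0025 + 0.0009 + 0.1681 + 0.2209 = 0.3932
B = 1 / 0.3932 = 2.5432
Bₛ = (B − 1)/(n − 1) = (2.5432 − 1)/(6 − 1) = 1.5432/5 = 0.3086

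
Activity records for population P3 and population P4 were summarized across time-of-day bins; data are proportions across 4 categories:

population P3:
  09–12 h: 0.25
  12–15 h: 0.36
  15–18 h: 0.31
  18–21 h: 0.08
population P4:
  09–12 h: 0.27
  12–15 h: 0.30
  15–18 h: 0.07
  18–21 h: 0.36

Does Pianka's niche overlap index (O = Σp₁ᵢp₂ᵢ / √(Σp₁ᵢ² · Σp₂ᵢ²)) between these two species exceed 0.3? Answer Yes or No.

Yes

Σ p₁ᵢp₂ᵢ = 0.0675 + 0.1080 + 0.0217 + 0.0288 = 0.2260
Σp_1ᵢ² = 0.25² + 0.36² + 0.31² + 0.08² = 0.0625 + 0.1296 + 0.0961 + 0.0064 = 0.2946
Σp_2ᵢ² = 0.27² + 0.30² + 0.07² + 0.36² = 0.0729 + 0.0900 + 0.0049 + 0.1296 = 0.2974
O = 0.2260 / √(0.2946 × 0.2974) = 0.2260 / 0.29600 = 0.7635
O = 0.7635 > 0.3 → Yes.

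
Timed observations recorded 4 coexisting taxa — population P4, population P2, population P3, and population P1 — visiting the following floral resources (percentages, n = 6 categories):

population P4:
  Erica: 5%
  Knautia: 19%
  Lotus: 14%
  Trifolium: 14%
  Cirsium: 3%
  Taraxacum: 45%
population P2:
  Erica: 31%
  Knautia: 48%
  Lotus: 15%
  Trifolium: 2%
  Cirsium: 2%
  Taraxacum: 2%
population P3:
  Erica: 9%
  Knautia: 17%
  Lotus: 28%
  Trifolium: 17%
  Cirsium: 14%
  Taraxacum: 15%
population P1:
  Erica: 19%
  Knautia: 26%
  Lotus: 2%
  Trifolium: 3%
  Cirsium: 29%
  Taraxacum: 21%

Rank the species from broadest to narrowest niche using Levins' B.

population P3 > population P1 > population P4 > population P2

Convert percentages to proportions (divide by 100).
Σp_P4ᵢ² = 0.05² + 0.19² + 0.14² + 0.14² + 0.03² + 0.45² = 0.0025 + 0.0361 + 0.0196 + 0.0196 + 0.0009 + 0.2025 = 0.2812
B_P4 = 1 / 0.2812 = 3.5562
Σp_P2ᵢ² = 0.31² + 0.48² + 0.15² + 0.02² + 0.02² + 0.02² = 0.0961 + 0.2304 + 0.0225 + 0.0004 + 0.0004 + 0.0004 = 0.3502
B_P2 = 1 / 0.3502 = 2.8555
Σp_P3ᵢ² = 0.09² + 0.17² + 0.28² + 0.17² + 0.14² + 0.15² = 0.0081 + 0.0289 + 0.0784 + 0.0289 + 0.0196 + 0.0225 = 0.1864
B_P3 = 1 / 0.1864 = 5.3648
Σp_P1ᵢ² = 0.19² + 0.26² + 0.02² + 0.03² + 0.29² + 0.21² = 0.0361 + 0.0676 + 0.0004 + 0.0009 + 0.0841 + 0.0441 = 0.2332
B_P1 = 1 / 0.2332 = 4.2882
Ranking by B (broadest → narrowest): population P3 (5.36) > population P1 (4.29) > population P4 (3.56) > population P2 (2.86)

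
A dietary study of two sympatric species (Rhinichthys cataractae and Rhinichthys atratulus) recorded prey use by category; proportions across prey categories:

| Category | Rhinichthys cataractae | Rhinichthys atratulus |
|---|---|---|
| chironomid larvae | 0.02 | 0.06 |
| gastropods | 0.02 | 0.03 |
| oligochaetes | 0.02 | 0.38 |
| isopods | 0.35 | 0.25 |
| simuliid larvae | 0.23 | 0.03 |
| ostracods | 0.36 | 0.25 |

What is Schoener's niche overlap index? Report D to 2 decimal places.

0.59

Σ|p₁ᵢ − p₂ᵢ| = 0.04 + 0.01 + 0.36 + 0.10 + 0.20 + 0.11 = 0.82
D = 1 − ½ × 0.82 = 1 − 0.410 = 0.5900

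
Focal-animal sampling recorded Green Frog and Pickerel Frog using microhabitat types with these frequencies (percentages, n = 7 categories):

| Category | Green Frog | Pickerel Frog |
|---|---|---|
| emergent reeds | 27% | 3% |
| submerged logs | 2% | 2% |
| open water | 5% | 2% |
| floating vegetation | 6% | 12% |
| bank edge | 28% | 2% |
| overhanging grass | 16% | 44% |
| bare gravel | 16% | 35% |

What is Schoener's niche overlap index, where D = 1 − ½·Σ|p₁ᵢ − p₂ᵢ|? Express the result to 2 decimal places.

Convert percentages to proportions (divide by 100).
Σ|p₁ᵢ − p₂ᵢ| = 0.24 + 0.00 + 0.03 + 0.06 + 0.26 + 0.28 + 0.19 = 1.06
D = 1 − ½ × 1.06 = 1 − 0.530 = 0.4700

0.47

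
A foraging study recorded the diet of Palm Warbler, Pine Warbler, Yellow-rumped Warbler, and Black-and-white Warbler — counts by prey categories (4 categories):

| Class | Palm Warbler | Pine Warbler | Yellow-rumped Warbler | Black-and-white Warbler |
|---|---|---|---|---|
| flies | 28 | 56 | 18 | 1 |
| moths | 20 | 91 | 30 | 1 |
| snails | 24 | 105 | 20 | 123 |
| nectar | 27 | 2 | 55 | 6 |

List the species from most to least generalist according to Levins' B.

Proportions for Palm Warbler (n=99): 28/99=0.2828, 20/99=0.2020, 24/99=0.2424, 27/99=0.2727
Proportions for Pine Warbler (n=254): 56/254=0.2205, 91/254=0.3583, 105/254=0.4134, 2/254=0.0079
Proportions for Yellow-rumped Warbler (n=123): 18/123=0.1463, 30/123=0.2439, 20/123=0.1626, 55/123=0.4472
Proportions for Black-and-white Warbler (n=131): 1/131=0.0076, 1/131=0.0076, 123/131=0.9389, 6/131=0.0458
Σp_Palmᵢ² = 0.2828² + 0.2020² + 0.2424² + 0.2727² = 0.079976 + 0.040804 + 0.058758 + 0.074365 = 0.253903
B_Palm = 1 / 0.253903 = 3.9385
Σp_Pineᵢ² = 0.2205² + 0.3583² + 0.4134² + 0.0079² = 0.048620 + 0.128379 + 0.170900 + 0.000062 = 0.347961
B_Pine = 1 / 0.347961 = 2.8739
Σp_Yellᵢ² = 0.1463² + 0.2439² + 0.1626² + 0.4472² = 0.021404 + 0.059487 + 0.026439 + 0.199988 = 0.307318
B_Yell = 1 / 0.307318 = 3.2540
Σp_Blacᵢ² = 0.0076² + 0.0076² + 0.9389² + 0.0458² = 0.000058 + 0.000058 + 0.881533 + 0.002098 = 0.883747
B_Blac = 1 / 0.883747 = 1.1315
Ranking by B (broadest → narrowest): Palm Warbler (3.94) > Yellow-rumped Warbler (3.25) > Pine Warbler (2.87) > Black-and-white Warbler (1.13)

Palm Warbler > Yellow-rumped Warbler > Pine Warbler > Black-and-white Warbler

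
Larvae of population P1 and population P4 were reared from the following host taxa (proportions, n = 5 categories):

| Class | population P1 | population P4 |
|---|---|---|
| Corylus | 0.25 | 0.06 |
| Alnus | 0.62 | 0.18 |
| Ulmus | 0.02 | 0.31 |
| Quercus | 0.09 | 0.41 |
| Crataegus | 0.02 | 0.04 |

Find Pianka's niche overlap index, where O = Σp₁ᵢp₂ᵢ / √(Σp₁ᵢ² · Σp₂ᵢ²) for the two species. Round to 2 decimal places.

Σ p₁ᵢp₂ᵢ = 0.0150 + 0.1116 + 0.0062 + 0.0369 + 0.0008 = 0.1705
Σp_1ᵢ² = 0.25² + 0.62² + 0.02² + 0.09² + 0.02² = 0.0625 + 0.3844 + 0.0004 + 0.0081 + 0.0004 = 0.4558
Σp_2ᵢ² = 0.06² + 0.18² + 0.31² + 0.41² + 0.04² = 0.0036 + 0.0324 + 0.0961 + 0.1681 + 0.0016 = 0.3018
O = 0.1705 / √(0.4558 × 0.3018) = 0.1705 / 0.37089 = 0.4597

0.46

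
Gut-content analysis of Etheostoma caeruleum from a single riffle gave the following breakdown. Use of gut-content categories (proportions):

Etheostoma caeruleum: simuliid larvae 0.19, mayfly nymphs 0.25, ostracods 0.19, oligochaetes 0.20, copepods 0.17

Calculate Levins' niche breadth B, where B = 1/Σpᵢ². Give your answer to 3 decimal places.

4.912

Σpᵢ² = 0.19² + 0.25² + 0.19² + 0.20² + 0.17² = 0.0361 + 0.0625 + 0.0361 + 0.0400 + 0.0289 = 0.2036
B = 1 / 0.2036 = 4.91159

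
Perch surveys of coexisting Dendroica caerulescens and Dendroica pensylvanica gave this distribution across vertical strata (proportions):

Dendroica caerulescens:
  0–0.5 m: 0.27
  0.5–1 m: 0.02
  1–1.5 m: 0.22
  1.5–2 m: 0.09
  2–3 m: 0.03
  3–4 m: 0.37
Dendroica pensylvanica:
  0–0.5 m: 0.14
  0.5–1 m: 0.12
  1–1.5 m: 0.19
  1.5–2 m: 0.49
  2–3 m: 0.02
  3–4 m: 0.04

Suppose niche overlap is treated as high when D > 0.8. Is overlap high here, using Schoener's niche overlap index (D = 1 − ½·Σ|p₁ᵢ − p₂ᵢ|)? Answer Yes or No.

Σ|p₁ᵢ − p₂ᵢ| = 0.13 + 0.10 + 0.03 + 0.40 + 0.01 + 0.33 = 1.00
D = 1 − ½ × 1.00 = 1 − 0.500 = 0.5000
D = 0.5000 < 0.8 → No.

No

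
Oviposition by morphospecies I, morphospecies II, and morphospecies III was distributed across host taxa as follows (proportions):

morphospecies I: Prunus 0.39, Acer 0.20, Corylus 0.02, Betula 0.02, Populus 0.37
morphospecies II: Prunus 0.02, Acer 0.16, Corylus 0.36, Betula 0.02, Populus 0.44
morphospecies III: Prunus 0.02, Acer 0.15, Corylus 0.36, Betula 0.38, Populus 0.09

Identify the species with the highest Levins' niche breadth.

morphospecies III

Σp_Iᵢ² = 0.39² + 0.20² + 0.02² + 0.02² + 0.37² = 0.1521 + 0.0400 + 0.0004 + 0.0004 + 0.1369 = 0.3298
B_I = 1 / 0.3298 = 3.0321
Σp_IIᵢ² = 0.02² + 0.16² + 0.36² + 0.02² + 0.44² = 0.0004 + 0.0256 + 0.1296 + 0.0004 + 0.1936 = 0.3496
B_II = 1 / 0.3496 = 2.8604
Σp_IIIᵢ² = 0.02² + 0.15² + 0.36² + 0.38² + 0.09² = 0.0004 + 0.0225 + 0.1296 + 0.1444 + 0.0081 = 0.3050
B_III = 1 / 0.3050 = 3.2787
Highest B → broadest niche (most generalist): morphospecies III (B = 3.28).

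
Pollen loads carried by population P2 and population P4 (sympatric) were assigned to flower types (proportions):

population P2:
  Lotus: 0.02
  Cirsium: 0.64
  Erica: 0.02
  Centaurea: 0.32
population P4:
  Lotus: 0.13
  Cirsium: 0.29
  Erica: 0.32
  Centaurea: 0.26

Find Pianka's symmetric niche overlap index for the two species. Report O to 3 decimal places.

Σ p₁ᵢp₂ᵢ = 0.0026 + 0.1856 + 0.0064 + 0.0832 = 0.2778
Σp_1ᵢ² = 0.02² + 0.64² + 0.02² + 0.32² = 0.0004 + 0.4096 + 0.0004 + 0.1024 = 0.5128
Σp_2ᵢ² = 0.13² + 0.29² + 0.32² + 0.26² = 0.0169 + 0.0841 + 0.1024 + 0.0676 = 0.2710
O = 0.2778 / √(0.5128 × 0.2710) = 0.2778 / 0.372785 = 0.74520

0.745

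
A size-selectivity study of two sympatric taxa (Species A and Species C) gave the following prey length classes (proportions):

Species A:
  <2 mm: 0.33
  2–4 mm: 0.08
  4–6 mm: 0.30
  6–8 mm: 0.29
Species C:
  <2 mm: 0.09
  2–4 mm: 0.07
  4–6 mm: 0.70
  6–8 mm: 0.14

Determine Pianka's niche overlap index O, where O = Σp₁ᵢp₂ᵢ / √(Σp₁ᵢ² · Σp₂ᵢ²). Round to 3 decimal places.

Σ p₁ᵢp₂ᵢ = 0.0297 + 0.0056 + 0.2100 + 0.0406 = 0.2859
Σp_1ᵢ² = 0.33² + 0.08² + 0.30² + 0.29² = 0.1089 + 0.0064 + 0.0900 + 0.0841 = 0.2894
Σp_2ᵢ² = 0.09² + 0.07² + 0.70² + 0.14² = 0.0081 + 0.0049 + 0.4900 + 0.0196 = 0.5226
O = 0.2859 / √(0.2894 × 0.5226) = 0.2859 / 0.388896 = 0.73516

0.735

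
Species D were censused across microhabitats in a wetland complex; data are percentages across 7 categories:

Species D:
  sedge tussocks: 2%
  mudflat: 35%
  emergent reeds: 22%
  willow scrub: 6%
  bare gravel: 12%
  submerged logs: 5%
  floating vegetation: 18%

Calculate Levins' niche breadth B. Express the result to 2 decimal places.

Convert percentages to proportions (divide by 100).
Σpᵢ² = 0.02² + 0.35² + 0.22² + 0.06² + 0.12² + 0.05² + 0.18² = 0.0004 + 0.1225 + 0.0484 + 0.0036 + 0.0144 + 0.0025 + 0.0324 = 0.2242
B = 1 / 0.2242 = 4.4603

4.46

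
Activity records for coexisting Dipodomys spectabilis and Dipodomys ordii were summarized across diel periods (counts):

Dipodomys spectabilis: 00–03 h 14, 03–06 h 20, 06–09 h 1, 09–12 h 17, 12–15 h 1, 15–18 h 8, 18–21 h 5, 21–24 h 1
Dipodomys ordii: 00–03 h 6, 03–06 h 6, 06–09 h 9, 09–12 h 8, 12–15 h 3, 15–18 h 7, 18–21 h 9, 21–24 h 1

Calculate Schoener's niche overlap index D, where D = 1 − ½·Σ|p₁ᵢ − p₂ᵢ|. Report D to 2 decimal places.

Proportions for Dipodomys spectabilis (n=67): 14/67=0.2090, 20/67=0.2985, 1/67=0.0149, 17/67=0.2537, 1/67=0.0149, 8/67=0.1194, 5/67=0.0746, 1/67=0.0149
Proportions for Dipodomys ordii (n=49): 6/49=0.1224, 6/49=0.1224, 9/49=0.1837, 8/49=0.1633, 3/49=0.0612, 7/49=0.1429, 9/49=0.1837, 1/49=0.0204
Σ|p₁ᵢ − p₂ᵢ| = 0.0866 + 0.1761 + 0.1688 + 0.0904 + 0.0463 + 0.0235 + 0.1091 + 0.0055 = 0.7063
D = 1 − ½ × 0.7063 = 1 − 0.35315 = 0.64685

0.65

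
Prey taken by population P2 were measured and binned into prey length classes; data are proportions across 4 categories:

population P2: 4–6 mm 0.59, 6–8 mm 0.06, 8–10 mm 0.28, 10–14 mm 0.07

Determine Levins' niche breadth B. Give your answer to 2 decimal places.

Σpᵢ² = 0.59² + 0.06² + 0.28² + 0.07² = 0.3481 + 0.0036 + 0.0784 + 0.0049 = 0.4350
B = 1 / 0.4350 = 2.2989

2.30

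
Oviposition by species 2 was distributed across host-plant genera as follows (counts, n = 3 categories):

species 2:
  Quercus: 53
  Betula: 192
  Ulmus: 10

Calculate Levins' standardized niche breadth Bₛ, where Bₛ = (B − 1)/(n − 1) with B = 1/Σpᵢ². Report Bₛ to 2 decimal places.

Proportions for species 2 (n=255): 53/255=0.2078, 192/255=0.7529, 10/255=0.0392
Σpᵢ² = 0.2078² + 0.7529² + 0.0392² = 0.043181 + 0.566858 + 0.001537 = 0.611576
B = 1 / 0.611576 = 1.6351
Bₛ = (B − 1)/(n − 1) = (1.6351 − 1)/(3 − 1) = 0.6351/2 = 0.3176

0.32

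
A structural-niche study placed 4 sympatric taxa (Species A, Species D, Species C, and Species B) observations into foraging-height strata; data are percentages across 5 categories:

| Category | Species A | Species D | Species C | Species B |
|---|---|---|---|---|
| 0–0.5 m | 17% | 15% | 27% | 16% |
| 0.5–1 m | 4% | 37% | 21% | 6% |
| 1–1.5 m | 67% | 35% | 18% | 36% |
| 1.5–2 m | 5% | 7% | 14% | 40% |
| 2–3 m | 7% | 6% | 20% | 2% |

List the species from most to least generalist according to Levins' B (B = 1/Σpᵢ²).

Convert percentages to proportions (divide by 100).
Σp_Aᵢ² = 0.17² + 0.04² + 0.67² + 0.05² + 0.07² = 0.0289 + 0.0016 + 0.4489 + 0.0025 + 0.0049 = 0.4868
B_A = 1 / 0.4868 = 2.0542
Σp_Dᵢ² = 0.15² + 0.37² + 0.35² + 0.07² + 0.06² = 0.0225 + 0.1369 + 0.1225 + 0.0049 + 0.0036 = 0.2904
B_D = 1 / 0.2904 = 3.4435
Σp_Cᵢ² = 0.27² + 0.21² + 0.18² + 0.14² + 0.20² = 0.0729 + 0.0441 + 0.0324 + 0.0196 + 0.0400 = 0.2090
B_C = 1 / 0.2090 = 4.7847
Σp_Bᵢ² = 0.16² + 0.06² + 0.36² + 0.40² + 0.02² = 0.0256 + 0.0036 + 0.1296 + 0.1600 + 0.0004 = 0.3192
B_B = 1 / 0.3192 = 3.1328
Ranking by B (broadest → narrowest): Species C (4.78) > Species D (3.44) > Species B (3.13) > Species A (2.05)

Species C > Species D > Species B > Species A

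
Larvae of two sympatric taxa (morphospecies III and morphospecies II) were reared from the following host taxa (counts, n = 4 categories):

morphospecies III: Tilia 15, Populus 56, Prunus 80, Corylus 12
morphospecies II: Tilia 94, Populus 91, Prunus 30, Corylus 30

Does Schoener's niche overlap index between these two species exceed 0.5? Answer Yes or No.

Yes

Proportions for morphospecies III (n=163): 15/163=0.0920, 56/163=0.3436, 80/163=0.4908, 12/163=0.0736
Proportions for morphospecies II (n=245): 94/245=0.3837, 91/245=0.3714, 30/245=0.1224, 30/245=0.1224
Σ|p₁ᵢ − p₂ᵢ| = 0.2917 + 0.0278 + 0.3684 + 0.0488 = 0.7367
D = 1 − ½ × 0.7367 = 1 − 0.36835 = 0.63165
D = 0.63165 > 0.5 → Yes.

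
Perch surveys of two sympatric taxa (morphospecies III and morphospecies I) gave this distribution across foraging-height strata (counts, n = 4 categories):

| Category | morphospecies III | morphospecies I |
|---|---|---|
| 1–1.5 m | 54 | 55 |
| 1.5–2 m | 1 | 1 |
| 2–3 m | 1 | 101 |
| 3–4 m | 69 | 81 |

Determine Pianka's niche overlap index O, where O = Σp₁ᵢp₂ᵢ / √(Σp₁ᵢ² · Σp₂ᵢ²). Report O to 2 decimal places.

Proportions for morphospecies III (n=125): 54/125=0.4320, 1/125=0.0080, 1/125=0.0080, 69/125=0.5520
Proportions for morphospecies I (n=238): 55/238=0.2311, 1/238=0.0042, 101/238=0.4244, 81/238=0.3403
Σ p₁ᵢp₂ᵢ = 0.099835 + 0.000034 + 0.003395 + 0.187846 = 0.291110
Σp_1ᵢ² = 0.4320² + 0.0080² + 0.0080² + 0.5520² = 0.186624 + 0.000064 + 0.000064 + 0.304704 = 0.491456
Σp_2ᵢ² = 0.2311² + 0.0042² + 0.4244² + 0.3403² = 0.053407 + 0.000018 + 0.180115 + 0.115804 = 0.349344
O = 0.291110 / √(0.491456 × 0.349344) = 0.291110 / 0.4143515 = 0.7026

0.70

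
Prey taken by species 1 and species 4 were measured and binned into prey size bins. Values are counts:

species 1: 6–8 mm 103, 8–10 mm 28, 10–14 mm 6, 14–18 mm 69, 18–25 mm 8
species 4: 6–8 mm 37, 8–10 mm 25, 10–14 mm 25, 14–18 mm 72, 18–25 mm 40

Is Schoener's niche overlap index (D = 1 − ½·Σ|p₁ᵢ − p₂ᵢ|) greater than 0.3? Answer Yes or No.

Yes

Proportions for species 1 (n=214): 103/214=0.4813, 28/214=0.1308, 6/214=0.0280, 69/214=0.3224, 8/214=0.0374
Proportions for species 4 (n=199): 37/199=0.1859, 25/199=0.1256, 25/199=0.1256, 72/199=0.3618, 40/199=0.2010
Σ|p₁ᵢ − p₂ᵢ| = 0.2954 + 0.0052 + 0.0976 + 0.0394 + 0.1636 = 0.6012
D = 1 − ½ × 0.6012 = 1 − 0.30060 = 0.69940
D = 0.69940 > 0.3 → Yes.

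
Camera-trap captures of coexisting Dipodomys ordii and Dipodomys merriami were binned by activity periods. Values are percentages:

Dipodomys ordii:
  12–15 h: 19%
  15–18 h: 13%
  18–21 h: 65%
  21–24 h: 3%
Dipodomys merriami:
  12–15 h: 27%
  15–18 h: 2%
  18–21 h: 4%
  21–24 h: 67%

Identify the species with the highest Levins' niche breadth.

Convert percentages to proportions (divide by 100).
Σp_ordiᵢ² = 0.19² + 0.13² + 0.65² + 0.03² = 0.0361 + 0.0169 + 0.4225 + 0.0009 = 0.4764
B_ordi = 1 / 0.4764 = 2.0991
Σp_merrᵢ² = 0.27² + 0.02² + 0.04² + 0.67² = 0.0729 + 0.0004 + 0.0016 + 0.4489 = 0.5238
B_merr = 1 / 0.5238 = 1.9091
Highest B → broadest niche (most generalist): Dipodomys ordii (B = 2.10).

Dipodomys ordii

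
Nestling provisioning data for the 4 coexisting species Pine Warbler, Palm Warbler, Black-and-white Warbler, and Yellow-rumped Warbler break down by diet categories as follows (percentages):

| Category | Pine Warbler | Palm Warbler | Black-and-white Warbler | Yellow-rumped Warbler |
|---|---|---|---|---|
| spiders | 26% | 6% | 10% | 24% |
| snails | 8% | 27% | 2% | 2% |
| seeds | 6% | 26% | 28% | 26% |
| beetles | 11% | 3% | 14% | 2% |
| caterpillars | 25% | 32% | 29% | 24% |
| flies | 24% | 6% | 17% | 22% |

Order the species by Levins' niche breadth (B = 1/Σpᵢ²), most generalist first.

Convert percentages to proportions (divide by 100).
Σp_Pineᵢ² = 0.26² + 0.08² + 0.06² + 0.11² + 0.25² + 0.24² = 0.0676 + 0.0064 + 0.0036 + 0.0121 + 0.0625 + 0.0576 = 0.2098
B_Pine = 1 / 0.2098 = 4.7664
Σp_Palmᵢ² = 0.06² + 0.27² + 0.26² + 0.03² + 0.32² + 0.06² = 0.0036 + 0.0729 + 0.0676 + 0.0009 + 0.1024 + 0.0036 = 0.2510
B_Palm = 1 / 0.2510 = 3.9841
Σp_Blacᵢ² = 0.10² + 0.02² + 0.28² + 0.14² + 0.29² + 0.17² = 0.0100 + 0.0004 + 0.0784 + 0.0196 + 0.0841 + 0.0289 = 0.2214
B_Blac = 1 / 0.2214 = 4.5167
Σp_Yellᵢ² = 0.24² + 0.02² + 0.26² + 0.02² + 0.24² + 0.22² = 0.0576 + 0.0004 + 0.0676 + 0.0004 + 0.0576 + 0.0484 = 0.2320
B_Yell = 1 / 0.2320 = 4.3103
Ranking by B (broadest → narrowest): Pine Warbler (4.77) > Black-and-white Warbler (4.52) > Yellow-rumped Warbler (4.31) > Palm Warbler (3.98)

Pine Warbler > Black-and-white Warbler > Yellow-rumped Warbler > Palm Warbler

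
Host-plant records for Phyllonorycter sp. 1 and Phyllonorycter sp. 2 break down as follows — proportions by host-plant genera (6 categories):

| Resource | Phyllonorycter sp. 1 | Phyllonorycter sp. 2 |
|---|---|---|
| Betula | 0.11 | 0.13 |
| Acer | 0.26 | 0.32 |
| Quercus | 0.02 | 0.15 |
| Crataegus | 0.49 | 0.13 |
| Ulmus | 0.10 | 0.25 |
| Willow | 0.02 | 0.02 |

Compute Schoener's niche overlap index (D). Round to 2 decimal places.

Σ|p₁ᵢ − p₂ᵢ| = 0.02 + 0.06 + 0.13 + 0.36 + 0.15 + 0.00 = 0.72
D = 1 − ½ × 0.72 = 1 − 0.360 = 0.6400

0.64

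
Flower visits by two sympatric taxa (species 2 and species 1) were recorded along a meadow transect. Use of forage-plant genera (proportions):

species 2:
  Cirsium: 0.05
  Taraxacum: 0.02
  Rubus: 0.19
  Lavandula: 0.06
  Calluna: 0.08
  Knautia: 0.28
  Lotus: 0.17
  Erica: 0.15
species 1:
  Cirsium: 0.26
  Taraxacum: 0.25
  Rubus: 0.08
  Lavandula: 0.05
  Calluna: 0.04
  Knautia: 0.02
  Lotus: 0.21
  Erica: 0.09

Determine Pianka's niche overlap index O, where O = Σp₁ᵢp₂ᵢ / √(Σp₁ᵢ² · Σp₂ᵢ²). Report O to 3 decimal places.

0.507

Σ p₁ᵢp₂ᵢ = 0.0130 + 0.0050 + 0.0152 + 0.0030 + 0.0032 + 0.0056 + 0.0357 + 0.0135 = 0.0942
Σp_1ᵢ² = 0.05² + 0.02² + 0.19² + 0.06² + 0.08² + 0.28² + 0.17² + 0.15² = 0.0025 + 0.0004 + 0.0361 + 0.0036 + 0.0064 + 0.0784 + 0.0289 + 0.0225 = 0.1788
Σp_2ᵢ² = 0.26² + 0.25² + 0.08² + 0.05² + 0.04² + 0.02² + 0.21² + 0.09² = 0.0676 + 0.0625 + 0.0064 + 0.0025 + 0.0016 + 0.0004 + 0.0441 + 0.0081 = 0.1932
O = 0.0942 / √(0.1788 × 0.1932) = 0.0942 / 0.185861 = 0.50683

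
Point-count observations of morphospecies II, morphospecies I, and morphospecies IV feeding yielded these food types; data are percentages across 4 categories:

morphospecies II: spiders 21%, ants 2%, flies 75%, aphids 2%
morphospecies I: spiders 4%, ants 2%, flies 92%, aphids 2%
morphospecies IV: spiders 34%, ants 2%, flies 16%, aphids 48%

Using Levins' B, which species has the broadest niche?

Convert percentages to proportions (divide by 100).
Σp_IIᵢ² = 0.21² + 0.02² + 0.75² + 0.02² = 0.0441 + 0.0004 + 0.5625 + 0.0004 = 0.6074
B_II = 1 / 0.6074 = 1.6464
Σp_Iᵢ² = 0.04² + 0.02² + 0.92² + 0.02² = 0.0016 + 0.0004 + 0.8464 + 0.0004 = 0.8488
B_I = 1 / 0.8488 = 1.1781
Σp_IVᵢ² = 0.34² + 0.02² + 0.16² + 0.48² = 0.1156 + 0.0004 + 0.0256 + 0.2304 = 0.3720
B_IV = 1 / 0.3720 = 2.6882
Highest B → broadest niche (most generalist): morphospecies IV (B = 2.69).

morphospecies IV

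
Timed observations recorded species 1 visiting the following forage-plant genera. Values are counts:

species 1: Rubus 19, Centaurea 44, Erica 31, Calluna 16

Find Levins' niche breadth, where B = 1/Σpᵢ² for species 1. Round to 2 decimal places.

Proportions for species 1 (n=110): 19/110=0.1727, 44/110=0.4000, 31/110=0.2818, 16/110=0.1455
Σpᵢ² = 0.1727² + 0.4000² + 0.2818² + 0.1455² = 0.029825 + 0.160000 + 0.079411 + 0.021170 = 0.290406
B = 1 / 0.290406 = 3.4435

3.44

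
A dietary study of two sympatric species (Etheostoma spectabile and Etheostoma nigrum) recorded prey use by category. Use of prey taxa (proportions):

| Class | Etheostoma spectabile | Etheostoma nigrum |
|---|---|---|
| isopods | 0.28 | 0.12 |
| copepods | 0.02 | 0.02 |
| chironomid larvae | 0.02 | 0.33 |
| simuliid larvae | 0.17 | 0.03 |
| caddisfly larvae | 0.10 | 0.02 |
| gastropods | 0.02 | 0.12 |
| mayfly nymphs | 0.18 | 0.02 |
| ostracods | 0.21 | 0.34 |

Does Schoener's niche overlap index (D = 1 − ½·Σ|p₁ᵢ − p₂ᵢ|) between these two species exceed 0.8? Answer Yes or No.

No

Σ|p₁ᵢ − p₂ᵢ| = 0.16 + 0.00 + 0.31 + 0.14 + 0.08 + 0.10 + 0.16 + 0.13 = 1.08
D = 1 − ½ × 1.08 = 1 − 0.540 = 0.4600
D = 0.4600 < 0.8 → No.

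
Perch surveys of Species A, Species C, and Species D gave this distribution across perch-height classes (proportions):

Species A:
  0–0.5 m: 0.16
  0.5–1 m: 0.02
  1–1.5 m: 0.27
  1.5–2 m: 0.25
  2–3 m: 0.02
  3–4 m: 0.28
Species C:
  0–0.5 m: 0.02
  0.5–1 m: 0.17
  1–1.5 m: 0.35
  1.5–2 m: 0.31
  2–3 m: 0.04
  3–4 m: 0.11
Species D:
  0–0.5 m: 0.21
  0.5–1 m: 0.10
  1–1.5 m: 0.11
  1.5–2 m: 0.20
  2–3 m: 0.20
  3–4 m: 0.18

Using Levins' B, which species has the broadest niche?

Σp_Aᵢ² = 0.16² + 0.02² + 0.27² + 0.25² + 0.02² + 0.28² = 0.0256 + 0.0004 + 0.0729 + 0.0625 + 0.0004 + 0.0784 = 0.2402
B_A = 1 / 0.2402 = 4.1632
Σp_Cᵢ² = 0.02² + 0.17² + 0.35² + 0.31² + 0.04² + 0.11² = 0.0004 + 0.0289 + 0.1225 + 0.0961 + 0.0016 + 0.0121 = 0.2616
B_C = 1 / 0.2616 = 3.8226
Σp_Dᵢ² = 0.21² + 0.10² + 0.11² + 0.20² + 0.20² + 0.18² = 0.0441 + 0.0100 + 0.0121 + 0.0400 + 0.0400 + 0.0324 = 0.1786
B_D = 1 / 0.1786 = 5.5991
Highest B → broadest niche (most generalist): Species D (B = 5.60).

Species D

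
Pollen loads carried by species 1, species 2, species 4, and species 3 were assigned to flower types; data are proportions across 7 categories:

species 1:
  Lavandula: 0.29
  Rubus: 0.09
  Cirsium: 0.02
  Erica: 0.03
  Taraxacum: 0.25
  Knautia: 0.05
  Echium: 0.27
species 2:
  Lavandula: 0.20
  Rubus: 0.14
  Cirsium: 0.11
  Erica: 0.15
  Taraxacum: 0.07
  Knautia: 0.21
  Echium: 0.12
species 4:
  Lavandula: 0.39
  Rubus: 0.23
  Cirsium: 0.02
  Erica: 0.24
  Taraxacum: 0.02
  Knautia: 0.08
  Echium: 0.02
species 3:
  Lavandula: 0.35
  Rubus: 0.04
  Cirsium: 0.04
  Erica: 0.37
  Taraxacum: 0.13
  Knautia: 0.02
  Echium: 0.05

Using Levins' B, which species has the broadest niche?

Σp_1ᵢ² = 0.29² + 0.09² + 0.02² + 0.03² + 0.25² + 0.05² + 0.27² = 0.0841 + 0.0081 + 0.0004 + 0.0009 + 0.0625 + 0.0025 + 0.0729 = 0.2314
B_1 = 1 / 0.2314 = 4.3215
Σp_2ᵢ² = 0.20² + 0.14² + 0.11² + 0.15² + 0.07² + 0.21² + 0.12² = 0.0400 + 0.0196 + 0.0121 + 0.0225 + 0.0049 + 0.0441 + 0.0144 = 0.1576
B_2 = 1 / 0.1576 = 6.3452
Σp_4ᵢ² = 0.39² + 0.23² + 0.02² + 0.24² + 0.02² + 0.08² + 0.02² = 0.1521 + 0.0529 + 0.0004 + 0.0576 + 0.0004 + 0.0064 + 0.0004 = 0.2702
B_4 = 1 / 0.2702 = 3.7010
Σp_3ᵢ² = 0.35² + 0.04² + 0.04² + 0.37² + 0.13² + 0.02² + 0.05² = 0.1225 + 0.0016 + 0.0016 + 0.1369 + 0.0169 + 0.0004 + 0.0025 = 0.2824
B_3 = 1 / 0.2824 = 3.5411
Highest B → broadest niche (most generalist): species 2 (B = 6.35).

species 2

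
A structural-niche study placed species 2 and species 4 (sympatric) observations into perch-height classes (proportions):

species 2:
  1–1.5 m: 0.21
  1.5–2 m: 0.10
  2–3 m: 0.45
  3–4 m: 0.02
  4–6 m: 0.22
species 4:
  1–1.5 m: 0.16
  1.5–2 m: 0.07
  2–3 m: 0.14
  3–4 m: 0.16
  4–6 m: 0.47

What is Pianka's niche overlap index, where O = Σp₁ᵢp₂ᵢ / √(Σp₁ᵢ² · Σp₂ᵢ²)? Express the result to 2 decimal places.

Σ p₁ᵢp₂ᵢ = 0.0336 + 0.0070 + 0.0630 + 0.0032 + 0.1034 = 0.2102
Σp_1ᵢ² = 0.21² + 0.10² + 0.45² + 0.02² + 0.22² = 0.0441 + 0.0100 + 0.2025 + 0.0004 + 0.0484 = 0.3054
Σp_2ᵢ² = 0.16² + 0.07² + 0.14² + 0.16² + 0.47² = 0.0256 + 0.0049 + 0.0196 + 0.0256 + 0.2209 = 0.2966
O = 0.2102 / √(0.3054 × 0.2966) = 0.2102 / 0.30097 = 0.6984

0.70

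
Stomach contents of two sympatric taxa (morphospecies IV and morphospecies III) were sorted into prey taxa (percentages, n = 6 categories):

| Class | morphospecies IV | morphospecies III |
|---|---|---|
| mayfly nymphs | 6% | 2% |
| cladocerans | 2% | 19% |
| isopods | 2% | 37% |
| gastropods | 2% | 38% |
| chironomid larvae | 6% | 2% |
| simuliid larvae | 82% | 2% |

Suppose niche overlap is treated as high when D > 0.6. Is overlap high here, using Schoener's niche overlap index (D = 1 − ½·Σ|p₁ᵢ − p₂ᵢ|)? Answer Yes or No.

Convert percentages to proportions (divide by 100).
Σ|p₁ᵢ − p₂ᵢ| = 0.04 + 0.17 + 0.35 + 0.36 + 0.04 + 0.80 = 1.76
D = 1 − ½ × 1.76 = 1 − 0.880 = 0.1200
D = 0.1200 < 0.6 → No.

No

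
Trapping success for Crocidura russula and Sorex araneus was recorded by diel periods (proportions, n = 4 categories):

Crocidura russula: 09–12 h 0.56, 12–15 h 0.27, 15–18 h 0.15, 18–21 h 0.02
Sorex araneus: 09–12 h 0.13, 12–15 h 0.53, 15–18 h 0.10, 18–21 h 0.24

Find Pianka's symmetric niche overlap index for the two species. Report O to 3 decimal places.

Σ p₁ᵢp₂ᵢ = 0.0728 + 0.1431 + 0.0150 + 0.0048 = 0.2357
Σp_1ᵢ² = 0.56² + 0.27² + 0.15² + 0.02² = 0.3136 + 0.0729 + 0.0225 + 0.0004 = 0.4094
Σp_2ᵢ² = 0.13² + 0.53² + 0.10² + 0.24² = 0.0169 + 0.2809 + 0.0100 + 0.0576 = 0.3654
O = 0.2357 / √(0.4094 × 0.3654) = 0.2357 / 0.386775 = 0.60940

0.609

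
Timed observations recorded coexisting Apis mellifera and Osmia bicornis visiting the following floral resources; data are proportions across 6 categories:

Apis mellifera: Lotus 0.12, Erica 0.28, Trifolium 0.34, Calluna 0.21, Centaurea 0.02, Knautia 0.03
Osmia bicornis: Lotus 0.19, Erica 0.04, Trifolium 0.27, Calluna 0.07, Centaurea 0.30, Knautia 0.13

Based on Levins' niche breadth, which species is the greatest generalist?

Σp_mellᵢ² = 0.12² + 0.28² + 0.34² + 0.21² + 0.02² + 0.03² = 0.0144 + 0.0784 + 0.1156 + 0.0441 + 0.0004 + 0.0009 = 0.2538
B_mell = 1 / 0.2538 = 3.9401
Σp_bicoᵢ² = 0.19² + 0.04² + 0.27² + 0.07² + 0.30² + 0.13² = 0.0361 + 0.0016 + 0.0729 + 0.0049 + 0.0900 + 0.0169 = 0.2224
B_bico = 1 / 0.2224 = 4.4964
Highest B → broadest niche (most generalist): Osmia bicornis (B = 4.50).

Osmia bicornis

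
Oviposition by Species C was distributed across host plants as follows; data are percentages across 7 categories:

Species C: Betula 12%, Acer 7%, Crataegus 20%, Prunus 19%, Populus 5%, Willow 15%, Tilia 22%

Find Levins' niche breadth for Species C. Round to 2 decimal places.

Convert percentages to proportions (divide by 100).
Σpᵢ² = 0.12² + 0.07² + 0.20² + 0.19² + 0.05² + 0.15² + 0.22² = 0.0144 + 0.0049 + 0.0400 + 0.0361 + 0.0025 + 0.0225 + 0.0484 = 0.1688
B = 1 / 0.1688 = 5.9242

5.92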